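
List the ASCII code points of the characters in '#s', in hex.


String: '#s'  (2 characters)
Per-character ASCII lookup:
  '#': special character: '#' = 35 → 0x23
  's': lowercase starts at 97: 's' = 97 + 18 = 115 → 0x73
= 0x23 0x73


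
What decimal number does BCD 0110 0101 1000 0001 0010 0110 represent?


Each 4-bit group → digit:
  0110 → 6
  0101 → 5
  1000 → 8
  0001 → 1
  0010 → 2
  0110 → 6
= 658126


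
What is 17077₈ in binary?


Each octal digit → 3 binary bits:
  1 = 001
  7 = 111
  0 = 000
  7 = 111
  7 = 111
Concatenate: 001 111 000 111 111
= 001111000111111


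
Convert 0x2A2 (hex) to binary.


Each hex digit → 4 binary bits:
  2 = 0010
  A = 1010
  2 = 0010
Concatenate: 0010 1010 0010
= 001010100010


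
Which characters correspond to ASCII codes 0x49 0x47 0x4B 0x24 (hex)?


Codes (hex): 0x49 0x47 0x4B 0x24
Per-code ASCII lookup:
  0x49 = 73  (range 65-90: uppercase, 73 - 65 = 8) → 'I'
  0x47 = 71  (range 65-90: uppercase, 71 - 65 = 6) → 'G'
  0x4B = 75  (range 65-90: uppercase, 75 - 65 = 10) → 'K'
  0x24 = 36  (special character) → '$'
= 'IGK$'


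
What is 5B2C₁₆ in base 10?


Positional values:
Position 0: C × 16^0 = 12 × 1 = 12
Position 1: 2 × 16^1 = 2 × 16 = 32
Position 2: B × 16^2 = 11 × 256 = 2816
Position 3: 5 × 16^3 = 5 × 4096 = 20480
Sum = 12 + 32 + 2816 + 20480
= 23340


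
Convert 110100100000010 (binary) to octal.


Group into 3-bit groups: 110100100000010
  110 = 6
  100 = 4
  100 = 4
  000 = 0
  010 = 2
= 0o64402


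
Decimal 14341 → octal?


Divide by 8 repeatedly:
14341 ÷ 8 = 1792 remainder 5
1792 ÷ 8 = 224 remainder 0
224 ÷ 8 = 28 remainder 0
28 ÷ 8 = 3 remainder 4
3 ÷ 8 = 0 remainder 3
Reading remainders bottom-up:
= 0o34005


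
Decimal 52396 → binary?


Divide by 2 repeatedly:
52396 ÷ 2 = 26198 remainder 0
26198 ÷ 2 = 13099 remainder 0
13099 ÷ 2 = 6549 remainder 1
6549 ÷ 2 = 3274 remainder 1
3274 ÷ 2 = 1637 remainder 0
1637 ÷ 2 = 818 remainder 1
818 ÷ 2 = 409 remainder 0
409 ÷ 2 = 204 remainder 1
204 ÷ 2 = 102 remainder 0
102 ÷ 2 = 51 remainder 0
51 ÷ 2 = 25 remainder 1
25 ÷ 2 = 12 remainder 1
12 ÷ 2 = 6 remainder 0
6 ÷ 2 = 3 remainder 0
3 ÷ 2 = 1 remainder 1
1 ÷ 2 = 0 remainder 1
Reading remainders bottom-up:
= 1100110010101100


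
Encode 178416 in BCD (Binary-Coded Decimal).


Each digit → 4-bit binary:
  1 → 0001
  7 → 0111
  8 → 1000
  4 → 0100
  1 → 0001
  6 → 0110
= 0001 0111 1000 0100 0001 0110


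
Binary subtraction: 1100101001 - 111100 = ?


Align and subtract column by column (LSB to MSB, borrowing when needed):
  1100101001
- 0000111100
  ----------
  col 0: (1 - 0 borrow-in) - 0 → 1 - 0 = 1, borrow out 0
  col 1: (0 - 0 borrow-in) - 0 → 0 - 0 = 0, borrow out 0
  col 2: (0 - 0 borrow-in) - 1 → borrow from next column: (0+2) - 1 = 1, borrow out 1
  col 3: (1 - 1 borrow-in) - 1 → borrow from next column: (0+2) - 1 = 1, borrow out 1
  col 4: (0 - 1 borrow-in) - 1 → borrow from next column: (-1+2) - 1 = 0, borrow out 1
  col 5: (1 - 1 borrow-in) - 1 → borrow from next column: (0+2) - 1 = 1, borrow out 1
  col 6: (0 - 1 borrow-in) - 0 → borrow from next column: (-1+2) - 0 = 1, borrow out 1
  col 7: (0 - 1 borrow-in) - 0 → borrow from next column: (-1+2) - 0 = 1, borrow out 1
  col 8: (1 - 1 borrow-in) - 0 → 0 - 0 = 0, borrow out 0
  col 9: (1 - 0 borrow-in) - 0 → 1 - 0 = 1, borrow out 0
Reading bits MSB→LSB: 1011101101
Strip leading zeros: 1011101101
= 1011101101


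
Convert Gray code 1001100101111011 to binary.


Gray code: 1001100101111011
MSB stays the same: 1
Each subsequent bit = prev_binary XOR current_gray:
  B[1] = 1 XOR 0 = 1
  B[2] = 1 XOR 0 = 1
  B[3] = 1 XOR 1 = 0
  B[4] = 0 XOR 1 = 1
  B[5] = 1 XOR 0 = 1
  B[6] = 1 XOR 0 = 1
  B[7] = 1 XOR 1 = 0
  B[8] = 0 XOR 0 = 0
  B[9] = 0 XOR 1 = 1
  B[10] = 1 XOR 1 = 0
  B[11] = 0 XOR 1 = 1
  B[12] = 1 XOR 1 = 0
  B[13] = 0 XOR 0 = 0
  B[14] = 0 XOR 1 = 1
  B[15] = 1 XOR 1 = 0
= 1110111001010010 (61010 decimal)


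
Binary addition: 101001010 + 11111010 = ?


Align and add column by column (LSB to MSB, carry propagating):
  0101001010
+ 0011111010
  ----------
  col 0: 0 + 0 + 0 (carry in) = 0 → bit 0, carry out 0
  col 1: 1 + 1 + 0 (carry in) = 2 → bit 0, carry out 1
  col 2: 0 + 0 + 1 (carry in) = 1 → bit 1, carry out 0
  col 3: 1 + 1 + 0 (carry in) = 2 → bit 0, carry out 1
  col 4: 0 + 1 + 1 (carry in) = 2 → bit 0, carry out 1
  col 5: 0 + 1 + 1 (carry in) = 2 → bit 0, carry out 1
  col 6: 1 + 1 + 1 (carry in) = 3 → bit 1, carry out 1
  col 7: 0 + 1 + 1 (carry in) = 2 → bit 0, carry out 1
  col 8: 1 + 0 + 1 (carry in) = 2 → bit 0, carry out 1
  col 9: 0 + 0 + 1 (carry in) = 1 → bit 1, carry out 0
Reading bits MSB→LSB: 1001000100
Strip leading zeros: 1001000100
= 1001000100


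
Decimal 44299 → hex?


Divide by 16 repeatedly:
44299 ÷ 16 = 2768 remainder 11 (B)
2768 ÷ 16 = 173 remainder 0 (0)
173 ÷ 16 = 10 remainder 13 (D)
10 ÷ 16 = 0 remainder 10 (A)
Reading remainders bottom-up:
= 0xAD0B


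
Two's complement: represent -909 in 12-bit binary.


Original: 001110001101
Step 1 - Invert all bits: 110001110010
Step 2 - Add 1: 110001110010 + 1
= 110001110011 (represents -909)


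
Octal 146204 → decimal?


Positional values:
Position 0: 4 × 8^0 = 4
Position 1: 0 × 8^1 = 0
Position 2: 2 × 8^2 = 128
Position 3: 6 × 8^3 = 3072
Position 4: 4 × 8^4 = 16384
Position 5: 1 × 8^5 = 32768
Sum = 4 + 0 + 128 + 3072 + 16384 + 32768
= 52356


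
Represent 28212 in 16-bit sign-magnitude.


Sign bit: 0 (positive)
Magnitude: 28212 = 110111000110100
= 0110111000110100


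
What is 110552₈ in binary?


Each octal digit → 3 binary bits:
  1 = 001
  1 = 001
  0 = 000
  5 = 101
  5 = 101
  2 = 010
Concatenate: 001 001 000 101 101 010
= 001001000101101010


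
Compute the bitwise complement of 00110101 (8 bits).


Original: 00110101
Invert all bits:
  bit 0: 0 → 1
  bit 1: 0 → 1
  bit 2: 1 → 0
  bit 3: 1 → 0
  bit 4: 0 → 1
  bit 5: 1 → 0
  bit 6: 0 → 1
  bit 7: 1 → 0
= 11001010


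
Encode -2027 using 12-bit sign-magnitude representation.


Sign bit: 1 (negative)
Magnitude: 2027 = 11111101011
= 111111101011


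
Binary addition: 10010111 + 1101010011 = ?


Align and add column by column (LSB to MSB, carry propagating):
  00010010111
+ 01101010011
  -----------
  col 0: 1 + 1 + 0 (carry in) = 2 → bit 0, carry out 1
  col 1: 1 + 1 + 1 (carry in) = 3 → bit 1, carry out 1
  col 2: 1 + 0 + 1 (carry in) = 2 → bit 0, carry out 1
  col 3: 0 + 0 + 1 (carry in) = 1 → bit 1, carry out 0
  col 4: 1 + 1 + 0 (carry in) = 2 → bit 0, carry out 1
  col 5: 0 + 0 + 1 (carry in) = 1 → bit 1, carry out 0
  col 6: 0 + 1 + 0 (carry in) = 1 → bit 1, carry out 0
  col 7: 1 + 0 + 0 (carry in) = 1 → bit 1, carry out 0
  col 8: 0 + 1 + 0 (carry in) = 1 → bit 1, carry out 0
  col 9: 0 + 1 + 0 (carry in) = 1 → bit 1, carry out 0
  col 10: 0 + 0 + 0 (carry in) = 0 → bit 0, carry out 0
Reading bits MSB→LSB: 01111101010
Strip leading zeros: 1111101010
= 1111101010


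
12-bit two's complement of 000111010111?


Original: 000111010111
Step 1 - Invert all bits: 111000101000
Step 2 - Add 1: 111000101000 + 1
= 111000101001 (represents -471)


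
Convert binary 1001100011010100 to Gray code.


Binary: 1001100011010100
Gray code: G = B XOR (B >> 1)
B >> 1 = 0100110001101010
1001100011010100 XOR 0100110001101010:
  1 XOR 0 = 1
  0 XOR 1 = 1
  0 XOR 0 = 0
  1 XOR 0 = 1
  1 XOR 1 = 0
  0 XOR 1 = 1
  0 XOR 0 = 0
  0 XOR 0 = 0
  1 XOR 0 = 1
  1 XOR 1 = 0
  0 XOR 1 = 1
  1 XOR 0 = 1
  0 XOR 1 = 1
  1 XOR 0 = 1
  0 XOR 1 = 1
  0 XOR 0 = 0
= 1101010010111110


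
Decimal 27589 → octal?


Divide by 8 repeatedly:
27589 ÷ 8 = 3448 remainder 5
3448 ÷ 8 = 431 remainder 0
431 ÷ 8 = 53 remainder 7
53 ÷ 8 = 6 remainder 5
6 ÷ 8 = 0 remainder 6
Reading remainders bottom-up:
= 0o65705


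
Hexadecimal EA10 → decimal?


Positional values:
Position 0: 0 × 16^0 = 0 × 1 = 0
Position 1: 1 × 16^1 = 1 × 16 = 16
Position 2: A × 16^2 = 10 × 256 = 2560
Position 3: E × 16^3 = 14 × 4096 = 57344
Sum = 0 + 16 + 2560 + 57344
= 59920


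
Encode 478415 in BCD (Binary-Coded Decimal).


Each digit → 4-bit binary:
  4 → 0100
  7 → 0111
  8 → 1000
  4 → 0100
  1 → 0001
  5 → 0101
= 0100 0111 1000 0100 0001 0101


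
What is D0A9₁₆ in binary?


Each hex digit → 4 binary bits:
  D = 1101
  0 = 0000
  A = 1010
  9 = 1001
Concatenate: 1101 0000 1010 1001
= 1101000010101001


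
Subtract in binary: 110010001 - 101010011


Align and subtract column by column (LSB to MSB, borrowing when needed):
  110010001
- 101010011
  ---------
  col 0: (1 - 0 borrow-in) - 1 → 1 - 1 = 0, borrow out 0
  col 1: (0 - 0 borrow-in) - 1 → borrow from next column: (0+2) - 1 = 1, borrow out 1
  col 2: (0 - 1 borrow-in) - 0 → borrow from next column: (-1+2) - 0 = 1, borrow out 1
  col 3: (0 - 1 borrow-in) - 0 → borrow from next column: (-1+2) - 0 = 1, borrow out 1
  col 4: (1 - 1 borrow-in) - 1 → borrow from next column: (0+2) - 1 = 1, borrow out 1
  col 5: (0 - 1 borrow-in) - 0 → borrow from next column: (-1+2) - 0 = 1, borrow out 1
  col 6: (0 - 1 borrow-in) - 1 → borrow from next column: (-1+2) - 1 = 0, borrow out 1
  col 7: (1 - 1 borrow-in) - 0 → 0 - 0 = 0, borrow out 0
  col 8: (1 - 0 borrow-in) - 1 → 1 - 1 = 0, borrow out 0
Reading bits MSB→LSB: 000111110
Strip leading zeros: 111110
= 111110


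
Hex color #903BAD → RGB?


Hex: #903BAD
R = 90₁₆ = 144
G = 3B₁₆ = 59
B = AD₁₆ = 173
= RGB(144, 59, 173)


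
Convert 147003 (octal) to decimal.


Positional values:
Position 0: 3 × 8^0 = 3
Position 1: 0 × 8^1 = 0
Position 2: 0 × 8^2 = 0
Position 3: 7 × 8^3 = 3584
Position 4: 4 × 8^4 = 16384
Position 5: 1 × 8^5 = 32768
Sum = 3 + 0 + 0 + 3584 + 16384 + 32768
= 52739


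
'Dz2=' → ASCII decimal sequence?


String: 'Dz2='  (4 characters)
Per-character ASCII lookup:
  'D': uppercase starts at 65: 'D' = 65 + 3 = 68
  'z': lowercase starts at 97: 'z' = 97 + 25 = 122
  '2': digits start at 48: '2' = 48 + 2 = 50
  '=': special character: '=' = 61
= 68 122 50 61


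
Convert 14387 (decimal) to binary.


Divide by 2 repeatedly:
14387 ÷ 2 = 7193 remainder 1
7193 ÷ 2 = 3596 remainder 1
3596 ÷ 2 = 1798 remainder 0
1798 ÷ 2 = 899 remainder 0
899 ÷ 2 = 449 remainder 1
449 ÷ 2 = 224 remainder 1
224 ÷ 2 = 112 remainder 0
112 ÷ 2 = 56 remainder 0
56 ÷ 2 = 28 remainder 0
28 ÷ 2 = 14 remainder 0
14 ÷ 2 = 7 remainder 0
7 ÷ 2 = 3 remainder 1
3 ÷ 2 = 1 remainder 1
1 ÷ 2 = 0 remainder 1
Reading remainders bottom-up:
= 11100000110011


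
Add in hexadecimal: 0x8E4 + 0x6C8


Align and add column by column (LSB to MSB, each column mod 16 with carry):
  08E4
+ 06C8
  ----
  col 0: 4(4) + 8(8) + 0 (carry in) = 12 → C(12), carry out 0
  col 1: E(14) + C(12) + 0 (carry in) = 26 → A(10), carry out 1
  col 2: 8(8) + 6(6) + 1 (carry in) = 15 → F(15), carry out 0
  col 3: 0(0) + 0(0) + 0 (carry in) = 0 → 0(0), carry out 0
Reading digits MSB→LSB: 0FAC
Strip leading zeros: FAC
= 0xFAC


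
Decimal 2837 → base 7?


Divide by 7 repeatedly:
2837 ÷ 7 = 405 remainder 2
405 ÷ 7 = 57 remainder 6
57 ÷ 7 = 8 remainder 1
8 ÷ 7 = 1 remainder 1
1 ÷ 7 = 0 remainder 1
Reading remainders bottom-up:
= 11162


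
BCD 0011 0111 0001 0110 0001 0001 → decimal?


Each 4-bit group → digit:
  0011 → 3
  0111 → 7
  0001 → 1
  0110 → 6
  0001 → 1
  0001 → 1
= 371611


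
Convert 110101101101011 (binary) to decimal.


Positional values:
Bit 0: 1 × 2^0 = 1
Bit 1: 1 × 2^1 = 2
Bit 3: 1 × 2^3 = 8
Bit 5: 1 × 2^5 = 32
Bit 6: 1 × 2^6 = 64
Bit 8: 1 × 2^8 = 256
Bit 9: 1 × 2^9 = 512
Bit 11: 1 × 2^11 = 2048
Bit 13: 1 × 2^13 = 8192
Bit 14: 1 × 2^14 = 16384
Sum = 1 + 2 + 8 + 32 + 64 + 256 + 512 + 2048 + 8192 + 16384
= 27499


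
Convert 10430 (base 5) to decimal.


Positional values (base 5):
  0 × 5^0 = 0 × 1 = 0
  3 × 5^1 = 3 × 5 = 15
  4 × 5^2 = 4 × 25 = 100
  0 × 5^3 = 0 × 125 = 0
  1 × 5^4 = 1 × 625 = 625
Sum = 0 + 15 + 100 + 0 + 625
= 740


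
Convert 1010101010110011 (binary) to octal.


Group into 3-bit groups: 001010101010110011
  001 = 1
  010 = 2
  101 = 5
  010 = 2
  110 = 6
  011 = 3
= 0o125263


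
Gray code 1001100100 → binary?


Gray code: 1001100100
MSB stays the same: 1
Each subsequent bit = prev_binary XOR current_gray:
  B[1] = 1 XOR 0 = 1
  B[2] = 1 XOR 0 = 1
  B[3] = 1 XOR 1 = 0
  B[4] = 0 XOR 1 = 1
  B[5] = 1 XOR 0 = 1
  B[6] = 1 XOR 0 = 1
  B[7] = 1 XOR 1 = 0
  B[8] = 0 XOR 0 = 0
  B[9] = 0 XOR 0 = 0
= 1110111000 (952 decimal)


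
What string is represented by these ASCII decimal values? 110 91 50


Codes (decimal): 110 91 50
Per-code ASCII lookup:
  110  (range 97-122: lowercase, 110 - 97 = 13) → 'n'
  91  (special character) → '['
  50  (range 48-57: digits, 50 - 48 = 2) → '2'
= 'n[2'


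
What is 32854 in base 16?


Divide by 16 repeatedly:
32854 ÷ 16 = 2053 remainder 6 (6)
2053 ÷ 16 = 128 remainder 5 (5)
128 ÷ 16 = 8 remainder 0 (0)
8 ÷ 16 = 0 remainder 8 (8)
Reading remainders bottom-up:
= 0x8056


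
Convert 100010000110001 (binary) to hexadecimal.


Group into 4-bit nibbles: 0100010000110001
  0100 = 4
  0100 = 4
  0011 = 3
  0001 = 1
= 0x4431


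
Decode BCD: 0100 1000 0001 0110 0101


Each 4-bit group → digit:
  0100 → 4
  1000 → 8
  0001 → 1
  0110 → 6
  0101 → 5
= 48165


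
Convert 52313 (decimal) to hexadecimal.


Divide by 16 repeatedly:
52313 ÷ 16 = 3269 remainder 9 (9)
3269 ÷ 16 = 204 remainder 5 (5)
204 ÷ 16 = 12 remainder 12 (C)
12 ÷ 16 = 0 remainder 12 (C)
Reading remainders bottom-up:
= 0xCC59


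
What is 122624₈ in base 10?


Positional values:
Position 0: 4 × 8^0 = 4
Position 1: 2 × 8^1 = 16
Position 2: 6 × 8^2 = 384
Position 3: 2 × 8^3 = 1024
Position 4: 2 × 8^4 = 8192
Position 5: 1 × 8^5 = 32768
Sum = 4 + 16 + 384 + 1024 + 8192 + 32768
= 42388


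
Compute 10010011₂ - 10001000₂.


Align and subtract column by column (LSB to MSB, borrowing when needed):
  10010011
- 10001000
  --------
  col 0: (1 - 0 borrow-in) - 0 → 1 - 0 = 1, borrow out 0
  col 1: (1 - 0 borrow-in) - 0 → 1 - 0 = 1, borrow out 0
  col 2: (0 - 0 borrow-in) - 0 → 0 - 0 = 0, borrow out 0
  col 3: (0 - 0 borrow-in) - 1 → borrow from next column: (0+2) - 1 = 1, borrow out 1
  col 4: (1 - 1 borrow-in) - 0 → 0 - 0 = 0, borrow out 0
  col 5: (0 - 0 borrow-in) - 0 → 0 - 0 = 0, borrow out 0
  col 6: (0 - 0 borrow-in) - 0 → 0 - 0 = 0, borrow out 0
  col 7: (1 - 0 borrow-in) - 1 → 1 - 1 = 0, borrow out 0
Reading bits MSB→LSB: 00001011
Strip leading zeros: 1011
= 1011


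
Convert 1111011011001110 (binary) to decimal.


Positional values:
Bit 1: 1 × 2^1 = 2
Bit 2: 1 × 2^2 = 4
Bit 3: 1 × 2^3 = 8
Bit 6: 1 × 2^6 = 64
Bit 7: 1 × 2^7 = 128
Bit 9: 1 × 2^9 = 512
Bit 10: 1 × 2^10 = 1024
Bit 12: 1 × 2^12 = 4096
Bit 13: 1 × 2^13 = 8192
Bit 14: 1 × 2^14 = 16384
Bit 15: 1 × 2^15 = 32768
Sum = 2 + 4 + 8 + 64 + 128 + 512 + 1024 + 4096 + 8192 + 16384 + 32768
= 63182


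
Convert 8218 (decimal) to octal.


Divide by 8 repeatedly:
8218 ÷ 8 = 1027 remainder 2
1027 ÷ 8 = 128 remainder 3
128 ÷ 8 = 16 remainder 0
16 ÷ 8 = 2 remainder 0
2 ÷ 8 = 0 remainder 2
Reading remainders bottom-up:
= 0o20032


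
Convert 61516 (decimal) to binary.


Divide by 2 repeatedly:
61516 ÷ 2 = 30758 remainder 0
30758 ÷ 2 = 15379 remainder 0
15379 ÷ 2 = 7689 remainder 1
7689 ÷ 2 = 3844 remainder 1
3844 ÷ 2 = 1922 remainder 0
1922 ÷ 2 = 961 remainder 0
961 ÷ 2 = 480 remainder 1
480 ÷ 2 = 240 remainder 0
240 ÷ 2 = 120 remainder 0
120 ÷ 2 = 60 remainder 0
60 ÷ 2 = 30 remainder 0
30 ÷ 2 = 15 remainder 0
15 ÷ 2 = 7 remainder 1
7 ÷ 2 = 3 remainder 1
3 ÷ 2 = 1 remainder 1
1 ÷ 2 = 0 remainder 1
Reading remainders bottom-up:
= 1111000001001100


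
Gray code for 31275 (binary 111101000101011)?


Binary: 111101000101011
Gray code: G = B XOR (B >> 1)
B >> 1 = 011110100010101
111101000101011 XOR 011110100010101:
  1 XOR 0 = 1
  1 XOR 1 = 0
  1 XOR 1 = 0
  1 XOR 1 = 0
  0 XOR 1 = 1
  1 XOR 0 = 1
  0 XOR 1 = 1
  0 XOR 0 = 0
  0 XOR 0 = 0
  1 XOR 0 = 1
  0 XOR 1 = 1
  1 XOR 0 = 1
  0 XOR 1 = 1
  1 XOR 0 = 1
  1 XOR 1 = 0
= 100011100111110


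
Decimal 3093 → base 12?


Divide by 12 repeatedly:
3093 ÷ 12 = 257 remainder 9
257 ÷ 12 = 21 remainder 5
21 ÷ 12 = 1 remainder 9
1 ÷ 12 = 0 remainder 1
Reading remainders bottom-up:
= 1959


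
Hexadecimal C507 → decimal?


Positional values:
Position 0: 7 × 16^0 = 7 × 1 = 7
Position 1: 0 × 16^1 = 0 × 16 = 0
Position 2: 5 × 16^2 = 5 × 256 = 1280
Position 3: C × 16^3 = 12 × 4096 = 49152
Sum = 7 + 0 + 1280 + 49152
= 50439


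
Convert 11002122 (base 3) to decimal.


Positional values (base 3):
  2 × 3^0 = 2 × 1 = 2
  2 × 3^1 = 2 × 3 = 6
  1 × 3^2 = 1 × 9 = 9
  2 × 3^3 = 2 × 27 = 54
  0 × 3^4 = 0 × 81 = 0
  0 × 3^5 = 0 × 243 = 0
  1 × 3^6 = 1 × 729 = 729
  1 × 3^7 = 1 × 2187 = 2187
Sum = 2 + 6 + 9 + 54 + 0 + 0 + 729 + 2187
= 2987


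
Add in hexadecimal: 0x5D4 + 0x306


Align and add column by column (LSB to MSB, each column mod 16 with carry):
  05D4
+ 0306
  ----
  col 0: 4(4) + 6(6) + 0 (carry in) = 10 → A(10), carry out 0
  col 1: D(13) + 0(0) + 0 (carry in) = 13 → D(13), carry out 0
  col 2: 5(5) + 3(3) + 0 (carry in) = 8 → 8(8), carry out 0
  col 3: 0(0) + 0(0) + 0 (carry in) = 0 → 0(0), carry out 0
Reading digits MSB→LSB: 08DA
Strip leading zeros: 8DA
= 0x8DA


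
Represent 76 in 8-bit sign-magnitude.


Sign bit: 0 (positive)
Magnitude: 76 = 1001100
= 01001100


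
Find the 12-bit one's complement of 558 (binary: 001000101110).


Original: 001000101110
Invert all bits:
  bit 0: 0 → 1
  bit 1: 0 → 1
  bit 2: 1 → 0
  bit 3: 0 → 1
  bit 4: 0 → 1
  bit 5: 0 → 1
  bit 6: 1 → 0
  bit 7: 0 → 1
  bit 8: 1 → 0
  bit 9: 1 → 0
  bit 10: 1 → 0
  bit 11: 0 → 1
= 110111010001


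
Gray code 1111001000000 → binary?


Gray code: 1111001000000
MSB stays the same: 1
Each subsequent bit = prev_binary XOR current_gray:
  B[1] = 1 XOR 1 = 0
  B[2] = 0 XOR 1 = 1
  B[3] = 1 XOR 1 = 0
  B[4] = 0 XOR 0 = 0
  B[5] = 0 XOR 0 = 0
  B[6] = 0 XOR 1 = 1
  B[7] = 1 XOR 0 = 1
  B[8] = 1 XOR 0 = 1
  B[9] = 1 XOR 0 = 1
  B[10] = 1 XOR 0 = 1
  B[11] = 1 XOR 0 = 1
  B[12] = 1 XOR 0 = 1
= 1010001111111 (5247 decimal)


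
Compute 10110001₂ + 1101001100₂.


Align and add column by column (LSB to MSB, carry propagating):
  00010110001
+ 01101001100
  -----------
  col 0: 1 + 0 + 0 (carry in) = 1 → bit 1, carry out 0
  col 1: 0 + 0 + 0 (carry in) = 0 → bit 0, carry out 0
  col 2: 0 + 1 + 0 (carry in) = 1 → bit 1, carry out 0
  col 3: 0 + 1 + 0 (carry in) = 1 → bit 1, carry out 0
  col 4: 1 + 0 + 0 (carry in) = 1 → bit 1, carry out 0
  col 5: 1 + 0 + 0 (carry in) = 1 → bit 1, carry out 0
  col 6: 0 + 1 + 0 (carry in) = 1 → bit 1, carry out 0
  col 7: 1 + 0 + 0 (carry in) = 1 → bit 1, carry out 0
  col 8: 0 + 1 + 0 (carry in) = 1 → bit 1, carry out 0
  col 9: 0 + 1 + 0 (carry in) = 1 → bit 1, carry out 0
  col 10: 0 + 0 + 0 (carry in) = 0 → bit 0, carry out 0
Reading bits MSB→LSB: 01111111101
Strip leading zeros: 1111111101
= 1111111101


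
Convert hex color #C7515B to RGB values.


Hex: #C7515B
R = C7₁₆ = 199
G = 51₁₆ = 81
B = 5B₁₆ = 91
= RGB(199, 81, 91)


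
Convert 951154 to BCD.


Each digit → 4-bit binary:
  9 → 1001
  5 → 0101
  1 → 0001
  1 → 0001
  5 → 0101
  4 → 0100
= 1001 0101 0001 0001 0101 0100


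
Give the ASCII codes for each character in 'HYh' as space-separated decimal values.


String: 'HYh'  (3 characters)
Per-character ASCII lookup:
  'H': uppercase starts at 65: 'H' = 65 + 7 = 72
  'Y': uppercase starts at 65: 'Y' = 65 + 24 = 89
  'h': lowercase starts at 97: 'h' = 97 + 7 = 104
= 72 89 104


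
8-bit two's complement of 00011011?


Original: 00011011
Step 1 - Invert all bits: 11100100
Step 2 - Add 1: 11100100 + 1
= 11100101 (represents -27)


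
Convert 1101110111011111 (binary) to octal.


Group into 3-bit groups: 001101110111011111
  001 = 1
  101 = 5
  110 = 6
  111 = 7
  011 = 3
  111 = 7
= 0o156737


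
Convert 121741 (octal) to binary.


Each octal digit → 3 binary bits:
  1 = 001
  2 = 010
  1 = 001
  7 = 111
  4 = 100
  1 = 001
Concatenate: 001 010 001 111 100 001
= 001010001111100001


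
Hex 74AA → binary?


Each hex digit → 4 binary bits:
  7 = 0111
  4 = 0100
  A = 1010
  A = 1010
Concatenate: 0111 0100 1010 1010
= 0111010010101010


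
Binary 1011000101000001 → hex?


Group into 4-bit nibbles: 1011000101000001
  1011 = B
  0001 = 1
  0100 = 4
  0001 = 1
= 0xB141


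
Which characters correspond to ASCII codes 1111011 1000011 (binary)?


Codes (binary): 1111011 1000011
Per-code ASCII lookup:
  1111011 = 123  (special character) → '{'
  1000011 = 67  (range 65-90: uppercase, 67 - 65 = 2) → 'C'
= '{C'


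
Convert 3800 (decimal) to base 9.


Divide by 9 repeatedly:
3800 ÷ 9 = 422 remainder 2
422 ÷ 9 = 46 remainder 8
46 ÷ 9 = 5 remainder 1
5 ÷ 9 = 0 remainder 5
Reading remainders bottom-up:
= 5182


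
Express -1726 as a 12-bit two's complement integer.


Original: 011010111110
Step 1 - Invert all bits: 100101000001
Step 2 - Add 1: 100101000001 + 1
= 100101000010 (represents -1726)


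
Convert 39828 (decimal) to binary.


Divide by 2 repeatedly:
39828 ÷ 2 = 19914 remainder 0
19914 ÷ 2 = 9957 remainder 0
9957 ÷ 2 = 4978 remainder 1
4978 ÷ 2 = 2489 remainder 0
2489 ÷ 2 = 1244 remainder 1
1244 ÷ 2 = 622 remainder 0
622 ÷ 2 = 311 remainder 0
311 ÷ 2 = 155 remainder 1
155 ÷ 2 = 77 remainder 1
77 ÷ 2 = 38 remainder 1
38 ÷ 2 = 19 remainder 0
19 ÷ 2 = 9 remainder 1
9 ÷ 2 = 4 remainder 1
4 ÷ 2 = 2 remainder 0
2 ÷ 2 = 1 remainder 0
1 ÷ 2 = 0 remainder 1
Reading remainders bottom-up:
= 1001101110010100


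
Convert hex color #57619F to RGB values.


Hex: #57619F
R = 57₁₆ = 87
G = 61₁₆ = 97
B = 9F₁₆ = 159
= RGB(87, 97, 159)


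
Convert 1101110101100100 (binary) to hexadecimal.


Group into 4-bit nibbles: 1101110101100100
  1101 = D
  1101 = D
  0110 = 6
  0100 = 4
= 0xDD64


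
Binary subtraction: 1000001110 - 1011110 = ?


Align and subtract column by column (LSB to MSB, borrowing when needed):
  1000001110
- 0001011110
  ----------
  col 0: (0 - 0 borrow-in) - 0 → 0 - 0 = 0, borrow out 0
  col 1: (1 - 0 borrow-in) - 1 → 1 - 1 = 0, borrow out 0
  col 2: (1 - 0 borrow-in) - 1 → 1 - 1 = 0, borrow out 0
  col 3: (1 - 0 borrow-in) - 1 → 1 - 1 = 0, borrow out 0
  col 4: (0 - 0 borrow-in) - 1 → borrow from next column: (0+2) - 1 = 1, borrow out 1
  col 5: (0 - 1 borrow-in) - 0 → borrow from next column: (-1+2) - 0 = 1, borrow out 1
  col 6: (0 - 1 borrow-in) - 1 → borrow from next column: (-1+2) - 1 = 0, borrow out 1
  col 7: (0 - 1 borrow-in) - 0 → borrow from next column: (-1+2) - 0 = 1, borrow out 1
  col 8: (0 - 1 borrow-in) - 0 → borrow from next column: (-1+2) - 0 = 1, borrow out 1
  col 9: (1 - 1 borrow-in) - 0 → 0 - 0 = 0, borrow out 0
Reading bits MSB→LSB: 0110110000
Strip leading zeros: 110110000
= 110110000


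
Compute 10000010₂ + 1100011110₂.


Align and add column by column (LSB to MSB, carry propagating):
  00010000010
+ 01100011110
  -----------
  col 0: 0 + 0 + 0 (carry in) = 0 → bit 0, carry out 0
  col 1: 1 + 1 + 0 (carry in) = 2 → bit 0, carry out 1
  col 2: 0 + 1 + 1 (carry in) = 2 → bit 0, carry out 1
  col 3: 0 + 1 + 1 (carry in) = 2 → bit 0, carry out 1
  col 4: 0 + 1 + 1 (carry in) = 2 → bit 0, carry out 1
  col 5: 0 + 0 + 1 (carry in) = 1 → bit 1, carry out 0
  col 6: 0 + 0 + 0 (carry in) = 0 → bit 0, carry out 0
  col 7: 1 + 0 + 0 (carry in) = 1 → bit 1, carry out 0
  col 8: 0 + 1 + 0 (carry in) = 1 → bit 1, carry out 0
  col 9: 0 + 1 + 0 (carry in) = 1 → bit 1, carry out 0
  col 10: 0 + 0 + 0 (carry in) = 0 → bit 0, carry out 0
Reading bits MSB→LSB: 01110100000
Strip leading zeros: 1110100000
= 1110100000


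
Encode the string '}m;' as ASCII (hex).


String: '}m;'  (3 characters)
Per-character ASCII lookup:
  '}': special character: '}' = 125 → 0x7D
  'm': lowercase starts at 97: 'm' = 97 + 12 = 109 → 0x6D
  ';': special character: ';' = 59 → 0x3B
= 0x7D 0x6D 0x3B


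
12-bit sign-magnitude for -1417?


Sign bit: 1 (negative)
Magnitude: 1417 = 10110001001
= 110110001001


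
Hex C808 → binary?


Each hex digit → 4 binary bits:
  C = 1100
  8 = 1000
  0 = 0000
  8 = 1000
Concatenate: 1100 1000 0000 1000
= 1100100000001000


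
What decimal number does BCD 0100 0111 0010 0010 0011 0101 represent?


Each 4-bit group → digit:
  0100 → 4
  0111 → 7
  0010 → 2
  0010 → 2
  0011 → 3
  0101 → 5
= 472235


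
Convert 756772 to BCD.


Each digit → 4-bit binary:
  7 → 0111
  5 → 0101
  6 → 0110
  7 → 0111
  7 → 0111
  2 → 0010
= 0111 0101 0110 0111 0111 0010


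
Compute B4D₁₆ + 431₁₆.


Align and add column by column (LSB to MSB, each column mod 16 with carry):
  0B4D
+ 0431
  ----
  col 0: D(13) + 1(1) + 0 (carry in) = 14 → E(14), carry out 0
  col 1: 4(4) + 3(3) + 0 (carry in) = 7 → 7(7), carry out 0
  col 2: B(11) + 4(4) + 0 (carry in) = 15 → F(15), carry out 0
  col 3: 0(0) + 0(0) + 0 (carry in) = 0 → 0(0), carry out 0
Reading digits MSB→LSB: 0F7E
Strip leading zeros: F7E
= 0xF7E


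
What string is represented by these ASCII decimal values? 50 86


Codes (decimal): 50 86
Per-code ASCII lookup:
  50  (range 48-57: digits, 50 - 48 = 2) → '2'
  86  (range 65-90: uppercase, 86 - 65 = 21) → 'V'
= '2V'


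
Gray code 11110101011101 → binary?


Gray code: 11110101011101
MSB stays the same: 1
Each subsequent bit = prev_binary XOR current_gray:
  B[1] = 1 XOR 1 = 0
  B[2] = 0 XOR 1 = 1
  B[3] = 1 XOR 1 = 0
  B[4] = 0 XOR 0 = 0
  B[5] = 0 XOR 1 = 1
  B[6] = 1 XOR 0 = 1
  B[7] = 1 XOR 1 = 0
  B[8] = 0 XOR 0 = 0
  B[9] = 0 XOR 1 = 1
  B[10] = 1 XOR 1 = 0
  B[11] = 0 XOR 1 = 1
  B[12] = 1 XOR 0 = 1
  B[13] = 1 XOR 1 = 0
= 10100110010110 (10646 decimal)


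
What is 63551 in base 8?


Divide by 8 repeatedly:
63551 ÷ 8 = 7943 remainder 7
7943 ÷ 8 = 992 remainder 7
992 ÷ 8 = 124 remainder 0
124 ÷ 8 = 15 remainder 4
15 ÷ 8 = 1 remainder 7
1 ÷ 8 = 0 remainder 1
Reading remainders bottom-up:
= 0o174077


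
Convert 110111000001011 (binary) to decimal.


Positional values:
Bit 0: 1 × 2^0 = 1
Bit 1: 1 × 2^1 = 2
Bit 3: 1 × 2^3 = 8
Bit 9: 1 × 2^9 = 512
Bit 10: 1 × 2^10 = 1024
Bit 11: 1 × 2^11 = 2048
Bit 13: 1 × 2^13 = 8192
Bit 14: 1 × 2^14 = 16384
Sum = 1 + 2 + 8 + 512 + 1024 + 2048 + 8192 + 16384
= 28171


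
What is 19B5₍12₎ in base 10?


Positional values (base 12):
  5 × 12^0 = 5 × 1 = 5
  B × 12^1 = 11 × 12 = 132
  9 × 12^2 = 9 × 144 = 1296
  1 × 12^3 = 1 × 1728 = 1728
Sum = 5 + 132 + 1296 + 1728
= 3161


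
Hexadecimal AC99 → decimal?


Positional values:
Position 0: 9 × 16^0 = 9 × 1 = 9
Position 1: 9 × 16^1 = 9 × 16 = 144
Position 2: C × 16^2 = 12 × 256 = 3072
Position 3: A × 16^3 = 10 × 4096 = 40960
Sum = 9 + 144 + 3072 + 40960
= 44185


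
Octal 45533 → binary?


Each octal digit → 3 binary bits:
  4 = 100
  5 = 101
  5 = 101
  3 = 011
  3 = 011
Concatenate: 100 101 101 011 011
= 100101101011011


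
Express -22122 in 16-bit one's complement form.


Original: 0101011001101010
Invert all bits:
  bit 0: 0 → 1
  bit 1: 1 → 0
  bit 2: 0 → 1
  bit 3: 1 → 0
  bit 4: 0 → 1
  bit 5: 1 → 0
  bit 6: 1 → 0
  bit 7: 0 → 1
  bit 8: 0 → 1
  bit 9: 1 → 0
  bit 10: 1 → 0
  bit 11: 0 → 1
  bit 12: 1 → 0
  bit 13: 0 → 1
  bit 14: 1 → 0
  bit 15: 0 → 1
= 1010100110010101


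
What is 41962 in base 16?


Divide by 16 repeatedly:
41962 ÷ 16 = 2622 remainder 10 (A)
2622 ÷ 16 = 163 remainder 14 (E)
163 ÷ 16 = 10 remainder 3 (3)
10 ÷ 16 = 0 remainder 10 (A)
Reading remainders bottom-up:
= 0xA3EA


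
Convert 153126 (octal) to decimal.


Positional values:
Position 0: 6 × 8^0 = 6
Position 1: 2 × 8^1 = 16
Position 2: 1 × 8^2 = 64
Position 3: 3 × 8^3 = 1536
Position 4: 5 × 8^4 = 20480
Position 5: 1 × 8^5 = 32768
Sum = 6 + 16 + 64 + 1536 + 20480 + 32768
= 54870


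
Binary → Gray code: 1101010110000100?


Binary: 1101010110000100
Gray code: G = B XOR (B >> 1)
B >> 1 = 0110101011000010
1101010110000100 XOR 0110101011000010:
  1 XOR 0 = 1
  1 XOR 1 = 0
  0 XOR 1 = 1
  1 XOR 0 = 1
  0 XOR 1 = 1
  1 XOR 0 = 1
  0 XOR 1 = 1
  1 XOR 0 = 1
  1 XOR 1 = 0
  0 XOR 1 = 1
  0 XOR 0 = 0
  0 XOR 0 = 0
  0 XOR 0 = 0
  1 XOR 0 = 1
  0 XOR 1 = 1
  0 XOR 0 = 0
= 1011111101000110


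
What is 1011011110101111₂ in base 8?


Group into 3-bit groups: 001011011110101111
  001 = 1
  011 = 3
  011 = 3
  110 = 6
  101 = 5
  111 = 7
= 0o133657


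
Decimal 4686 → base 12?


Divide by 12 repeatedly:
4686 ÷ 12 = 390 remainder 6
390 ÷ 12 = 32 remainder 6
32 ÷ 12 = 2 remainder 8
2 ÷ 12 = 0 remainder 2
Reading remainders bottom-up:
= 2866


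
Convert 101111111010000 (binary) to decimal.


Positional values:
Bit 4: 1 × 2^4 = 16
Bit 6: 1 × 2^6 = 64
Bit 7: 1 × 2^7 = 128
Bit 8: 1 × 2^8 = 256
Bit 9: 1 × 2^9 = 512
Bit 10: 1 × 2^10 = 1024
Bit 11: 1 × 2^11 = 2048
Bit 12: 1 × 2^12 = 4096
Bit 14: 1 × 2^14 = 16384
Sum = 16 + 64 + 128 + 256 + 512 + 1024 + 2048 + 4096 + 16384
= 24528


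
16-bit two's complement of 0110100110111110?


Original: 0110100110111110
Step 1 - Invert all bits: 1001011001000001
Step 2 - Add 1: 1001011001000001 + 1
= 1001011001000010 (represents -27070)


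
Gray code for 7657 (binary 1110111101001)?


Binary: 1110111101001
Gray code: G = B XOR (B >> 1)
B >> 1 = 0111011110100
1110111101001 XOR 0111011110100:
  1 XOR 0 = 1
  1 XOR 1 = 0
  1 XOR 1 = 0
  0 XOR 1 = 1
  1 XOR 0 = 1
  1 XOR 1 = 0
  1 XOR 1 = 0
  1 XOR 1 = 0
  0 XOR 1 = 1
  1 XOR 0 = 1
  0 XOR 1 = 1
  0 XOR 0 = 0
  1 XOR 0 = 1
= 1001100011101


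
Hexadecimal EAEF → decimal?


Positional values:
Position 0: F × 16^0 = 15 × 1 = 15
Position 1: E × 16^1 = 14 × 16 = 224
Position 2: A × 16^2 = 10 × 256 = 2560
Position 3: E × 16^3 = 14 × 4096 = 57344
Sum = 15 + 224 + 2560 + 57344
= 60143


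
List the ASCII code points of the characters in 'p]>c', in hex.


String: 'p]>c'  (4 characters)
Per-character ASCII lookup:
  'p': lowercase starts at 97: 'p' = 97 + 15 = 112 → 0x70
  ']': special character: ']' = 93 → 0x5D
  '>': special character: '>' = 62 → 0x3E
  'c': lowercase starts at 97: 'c' = 97 + 2 = 99 → 0x63
= 0x70 0x5D 0x3E 0x63


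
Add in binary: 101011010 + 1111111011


Align and add column by column (LSB to MSB, carry propagating):
  00101011010
+ 01111111011
  -----------
  col 0: 0 + 1 + 0 (carry in) = 1 → bit 1, carry out 0
  col 1: 1 + 1 + 0 (carry in) = 2 → bit 0, carry out 1
  col 2: 0 + 0 + 1 (carry in) = 1 → bit 1, carry out 0
  col 3: 1 + 1 + 0 (carry in) = 2 → bit 0, carry out 1
  col 4: 1 + 1 + 1 (carry in) = 3 → bit 1, carry out 1
  col 5: 0 + 1 + 1 (carry in) = 2 → bit 0, carry out 1
  col 6: 1 + 1 + 1 (carry in) = 3 → bit 1, carry out 1
  col 7: 0 + 1 + 1 (carry in) = 2 → bit 0, carry out 1
  col 8: 1 + 1 + 1 (carry in) = 3 → bit 1, carry out 1
  col 9: 0 + 1 + 1 (carry in) = 2 → bit 0, carry out 1
  col 10: 0 + 0 + 1 (carry in) = 1 → bit 1, carry out 0
Reading bits MSB→LSB: 10101010101
Strip leading zeros: 10101010101
= 10101010101


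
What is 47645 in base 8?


Divide by 8 repeatedly:
47645 ÷ 8 = 5955 remainder 5
5955 ÷ 8 = 744 remainder 3
744 ÷ 8 = 93 remainder 0
93 ÷ 8 = 11 remainder 5
11 ÷ 8 = 1 remainder 3
1 ÷ 8 = 0 remainder 1
Reading remainders bottom-up:
= 0o135035


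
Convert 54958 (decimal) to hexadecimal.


Divide by 16 repeatedly:
54958 ÷ 16 = 3434 remainder 14 (E)
3434 ÷ 16 = 214 remainder 10 (A)
214 ÷ 16 = 13 remainder 6 (6)
13 ÷ 16 = 0 remainder 13 (D)
Reading remainders bottom-up:
= 0xD6AE


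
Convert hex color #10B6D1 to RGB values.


Hex: #10B6D1
R = 10₁₆ = 16
G = B6₁₆ = 182
B = D1₁₆ = 209
= RGB(16, 182, 209)


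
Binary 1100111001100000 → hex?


Group into 4-bit nibbles: 1100111001100000
  1100 = C
  1110 = E
  0110 = 6
  0000 = 0
= 0xCE60


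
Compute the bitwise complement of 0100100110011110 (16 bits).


Original: 0100100110011110
Invert all bits:
  bit 0: 0 → 1
  bit 1: 1 → 0
  bit 2: 0 → 1
  bit 3: 0 → 1
  bit 4: 1 → 0
  bit 5: 0 → 1
  bit 6: 0 → 1
  bit 7: 1 → 0
  bit 8: 1 → 0
  bit 9: 0 → 1
  bit 10: 0 → 1
  bit 11: 1 → 0
  bit 12: 1 → 0
  bit 13: 1 → 0
  bit 14: 1 → 0
  bit 15: 0 → 1
= 1011011001100001


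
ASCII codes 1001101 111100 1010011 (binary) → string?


Codes (binary): 1001101 111100 1010011
Per-code ASCII lookup:
  1001101 = 77  (range 65-90: uppercase, 77 - 65 = 12) → 'M'
  111100 = 60  (special character) → '<'
  1010011 = 83  (range 65-90: uppercase, 83 - 65 = 18) → 'S'
= 'M<S'


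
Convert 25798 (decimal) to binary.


Divide by 2 repeatedly:
25798 ÷ 2 = 12899 remainder 0
12899 ÷ 2 = 6449 remainder 1
6449 ÷ 2 = 3224 remainder 1
3224 ÷ 2 = 1612 remainder 0
1612 ÷ 2 = 806 remainder 0
806 ÷ 2 = 403 remainder 0
403 ÷ 2 = 201 remainder 1
201 ÷ 2 = 100 remainder 1
100 ÷ 2 = 50 remainder 0
50 ÷ 2 = 25 remainder 0
25 ÷ 2 = 12 remainder 1
12 ÷ 2 = 6 remainder 0
6 ÷ 2 = 3 remainder 0
3 ÷ 2 = 1 remainder 1
1 ÷ 2 = 0 remainder 1
Reading remainders bottom-up:
= 110010011000110


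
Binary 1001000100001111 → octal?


Group into 3-bit groups: 001001000100001111
  001 = 1
  001 = 1
  000 = 0
  100 = 4
  001 = 1
  111 = 7
= 0o110417


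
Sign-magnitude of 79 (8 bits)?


Sign bit: 0 (positive)
Magnitude: 79 = 1001111
= 01001111


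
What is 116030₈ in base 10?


Positional values:
Position 0: 0 × 8^0 = 0
Position 1: 3 × 8^1 = 24
Position 2: 0 × 8^2 = 0
Position 3: 6 × 8^3 = 3072
Position 4: 1 × 8^4 = 4096
Position 5: 1 × 8^5 = 32768
Sum = 0 + 24 + 0 + 3072 + 4096 + 32768
= 39960


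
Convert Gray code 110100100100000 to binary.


Gray code: 110100100100000
MSB stays the same: 1
Each subsequent bit = prev_binary XOR current_gray:
  B[1] = 1 XOR 1 = 0
  B[2] = 0 XOR 0 = 0
  B[3] = 0 XOR 1 = 1
  B[4] = 1 XOR 0 = 1
  B[5] = 1 XOR 0 = 1
  B[6] = 1 XOR 1 = 0
  B[7] = 0 XOR 0 = 0
  B[8] = 0 XOR 0 = 0
  B[9] = 0 XOR 1 = 1
  B[10] = 1 XOR 0 = 1
  B[11] = 1 XOR 0 = 1
  B[12] = 1 XOR 0 = 1
  B[13] = 1 XOR 0 = 1
  B[14] = 1 XOR 0 = 1
= 100111000111111 (20031 decimal)


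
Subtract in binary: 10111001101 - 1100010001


Align and subtract column by column (LSB to MSB, borrowing when needed):
  10111001101
- 01100010001
  -----------
  col 0: (1 - 0 borrow-in) - 1 → 1 - 1 = 0, borrow out 0
  col 1: (0 - 0 borrow-in) - 0 → 0 - 0 = 0, borrow out 0
  col 2: (1 - 0 borrow-in) - 0 → 1 - 0 = 1, borrow out 0
  col 3: (1 - 0 borrow-in) - 0 → 1 - 0 = 1, borrow out 0
  col 4: (0 - 0 borrow-in) - 1 → borrow from next column: (0+2) - 1 = 1, borrow out 1
  col 5: (0 - 1 borrow-in) - 0 → borrow from next column: (-1+2) - 0 = 1, borrow out 1
  col 6: (1 - 1 borrow-in) - 0 → 0 - 0 = 0, borrow out 0
  col 7: (1 - 0 borrow-in) - 0 → 1 - 0 = 1, borrow out 0
  col 8: (1 - 0 borrow-in) - 1 → 1 - 1 = 0, borrow out 0
  col 9: (0 - 0 borrow-in) - 1 → borrow from next column: (0+2) - 1 = 1, borrow out 1
  col 10: (1 - 1 borrow-in) - 0 → 0 - 0 = 0, borrow out 0
Reading bits MSB→LSB: 01010111100
Strip leading zeros: 1010111100
= 1010111100


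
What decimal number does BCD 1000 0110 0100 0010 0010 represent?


Each 4-bit group → digit:
  1000 → 8
  0110 → 6
  0100 → 4
  0010 → 2
  0010 → 2
= 86422


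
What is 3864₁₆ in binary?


Each hex digit → 4 binary bits:
  3 = 0011
  8 = 1000
  6 = 0110
  4 = 0100
Concatenate: 0011 1000 0110 0100
= 0011100001100100


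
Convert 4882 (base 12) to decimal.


Positional values (base 12):
  2 × 12^0 = 2 × 1 = 2
  8 × 12^1 = 8 × 12 = 96
  8 × 12^2 = 8 × 144 = 1152
  4 × 12^3 = 4 × 1728 = 6912
Sum = 2 + 96 + 1152 + 6912
= 8162


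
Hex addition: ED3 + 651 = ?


Align and add column by column (LSB to MSB, each column mod 16 with carry):
  0ED3
+ 0651
  ----
  col 0: 3(3) + 1(1) + 0 (carry in) = 4 → 4(4), carry out 0
  col 1: D(13) + 5(5) + 0 (carry in) = 18 → 2(2), carry out 1
  col 2: E(14) + 6(6) + 1 (carry in) = 21 → 5(5), carry out 1
  col 3: 0(0) + 0(0) + 1 (carry in) = 1 → 1(1), carry out 0
Reading digits MSB→LSB: 1524
Strip leading zeros: 1524
= 0x1524


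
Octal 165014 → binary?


Each octal digit → 3 binary bits:
  1 = 001
  6 = 110
  5 = 101
  0 = 000
  1 = 001
  4 = 100
Concatenate: 001 110 101 000 001 100
= 001110101000001100


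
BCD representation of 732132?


Each digit → 4-bit binary:
  7 → 0111
  3 → 0011
  2 → 0010
  1 → 0001
  3 → 0011
  2 → 0010
= 0111 0011 0010 0001 0011 0010


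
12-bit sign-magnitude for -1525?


Sign bit: 1 (negative)
Magnitude: 1525 = 10111110101
= 110111110101


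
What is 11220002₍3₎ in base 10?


Positional values (base 3):
  2 × 3^0 = 2 × 1 = 2
  0 × 3^1 = 0 × 3 = 0
  0 × 3^2 = 0 × 9 = 0
  0 × 3^3 = 0 × 27 = 0
  2 × 3^4 = 2 × 81 = 162
  2 × 3^5 = 2 × 243 = 486
  1 × 3^6 = 1 × 729 = 729
  1 × 3^7 = 1 × 2187 = 2187
Sum = 2 + 0 + 0 + 0 + 162 + 486 + 729 + 2187
= 3566


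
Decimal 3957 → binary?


Divide by 2 repeatedly:
3957 ÷ 2 = 1978 remainder 1
1978 ÷ 2 = 989 remainder 0
989 ÷ 2 = 494 remainder 1
494 ÷ 2 = 247 remainder 0
247 ÷ 2 = 123 remainder 1
123 ÷ 2 = 61 remainder 1
61 ÷ 2 = 30 remainder 1
30 ÷ 2 = 15 remainder 0
15 ÷ 2 = 7 remainder 1
7 ÷ 2 = 3 remainder 1
3 ÷ 2 = 1 remainder 1
1 ÷ 2 = 0 remainder 1
Reading remainders bottom-up:
= 111101110101


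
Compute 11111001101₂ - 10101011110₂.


Align and subtract column by column (LSB to MSB, borrowing when needed):
  11111001101
- 10101011110
  -----------
  col 0: (1 - 0 borrow-in) - 0 → 1 - 0 = 1, borrow out 0
  col 1: (0 - 0 borrow-in) - 1 → borrow from next column: (0+2) - 1 = 1, borrow out 1
  col 2: (1 - 1 borrow-in) - 1 → borrow from next column: (0+2) - 1 = 1, borrow out 1
  col 3: (1 - 1 borrow-in) - 1 → borrow from next column: (0+2) - 1 = 1, borrow out 1
  col 4: (0 - 1 borrow-in) - 1 → borrow from next column: (-1+2) - 1 = 0, borrow out 1
  col 5: (0 - 1 borrow-in) - 0 → borrow from next column: (-1+2) - 0 = 1, borrow out 1
  col 6: (1 - 1 borrow-in) - 1 → borrow from next column: (0+2) - 1 = 1, borrow out 1
  col 7: (1 - 1 borrow-in) - 0 → 0 - 0 = 0, borrow out 0
  col 8: (1 - 0 borrow-in) - 1 → 1 - 1 = 0, borrow out 0
  col 9: (1 - 0 borrow-in) - 0 → 1 - 0 = 1, borrow out 0
  col 10: (1 - 0 borrow-in) - 1 → 1 - 1 = 0, borrow out 0
Reading bits MSB→LSB: 01001101111
Strip leading zeros: 1001101111
= 1001101111


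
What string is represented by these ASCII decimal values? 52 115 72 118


Codes (decimal): 52 115 72 118
Per-code ASCII lookup:
  52  (range 48-57: digits, 52 - 48 = 4) → '4'
  115  (range 97-122: lowercase, 115 - 97 = 18) → 's'
  72  (range 65-90: uppercase, 72 - 65 = 7) → 'H'
  118  (range 97-122: lowercase, 118 - 97 = 21) → 'v'
= '4sHv'


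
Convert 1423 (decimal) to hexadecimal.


Divide by 16 repeatedly:
1423 ÷ 16 = 88 remainder 15 (F)
88 ÷ 16 = 5 remainder 8 (8)
5 ÷ 16 = 0 remainder 5 (5)
Reading remainders bottom-up:
= 0x58F


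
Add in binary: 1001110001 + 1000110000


Align and add column by column (LSB to MSB, carry propagating):
  01001110001
+ 01000110000
  -----------
  col 0: 1 + 0 + 0 (carry in) = 1 → bit 1, carry out 0
  col 1: 0 + 0 + 0 (carry in) = 0 → bit 0, carry out 0
  col 2: 0 + 0 + 0 (carry in) = 0 → bit 0, carry out 0
  col 3: 0 + 0 + 0 (carry in) = 0 → bit 0, carry out 0
  col 4: 1 + 1 + 0 (carry in) = 2 → bit 0, carry out 1
  col 5: 1 + 1 + 1 (carry in) = 3 → bit 1, carry out 1
  col 6: 1 + 0 + 1 (carry in) = 2 → bit 0, carry out 1
  col 7: 0 + 0 + 1 (carry in) = 1 → bit 1, carry out 0
  col 8: 0 + 0 + 0 (carry in) = 0 → bit 0, carry out 0
  col 9: 1 + 1 + 0 (carry in) = 2 → bit 0, carry out 1
  col 10: 0 + 0 + 1 (carry in) = 1 → bit 1, carry out 0
Reading bits MSB→LSB: 10010100001
Strip leading zeros: 10010100001
= 10010100001
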